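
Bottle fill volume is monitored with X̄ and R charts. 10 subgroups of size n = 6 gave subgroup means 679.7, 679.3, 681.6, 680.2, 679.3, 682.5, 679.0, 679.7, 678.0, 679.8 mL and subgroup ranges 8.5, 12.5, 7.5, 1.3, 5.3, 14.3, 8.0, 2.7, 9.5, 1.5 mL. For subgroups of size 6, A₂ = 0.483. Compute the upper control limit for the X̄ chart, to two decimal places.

X̄̄ = (679.7 + 679.3 + 681.6 + 680.2 + 679.3 + 682.5 + 679.0 + 679.7 + 678.0 + 679.8) / 10 = 6799.1000 / 10 = 679.9100
R̄ = (8.5 + 12.5 + 7.5 + 1.3 + 5.3 + 14.3 + 8.0 + 2.7 + 9.5 + 1.5) / 10 = 71.1000 / 10 = 7.1100
UCL = X̄̄ + A₂·R̄ = 679.9100 + 0.483 × 7.1100 = 683.3441

683.34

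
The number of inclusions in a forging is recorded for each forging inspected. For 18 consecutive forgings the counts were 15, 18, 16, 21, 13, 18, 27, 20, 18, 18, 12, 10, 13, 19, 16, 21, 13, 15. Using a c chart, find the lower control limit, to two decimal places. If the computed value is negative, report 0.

4.52

c̄ = (15 + 18 + 16 + 21 + 13 + 18 + 27 + 20 + 18 + 18 + 12 + 10 + 13 + 19 + 16 + 21 + 13 + 15) / 18 = 303 / 18 = 16.8333
LCL = c̄ − 3√c̄ = 16.8333 − 3 × 4.1028 = 4.5248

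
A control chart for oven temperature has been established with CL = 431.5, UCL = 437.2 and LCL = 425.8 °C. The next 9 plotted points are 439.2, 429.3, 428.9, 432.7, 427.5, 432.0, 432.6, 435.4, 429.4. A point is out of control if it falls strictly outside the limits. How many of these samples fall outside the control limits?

Compare each point to [425.8, 437.2]: sample 1 = 439.2 > UCL.

1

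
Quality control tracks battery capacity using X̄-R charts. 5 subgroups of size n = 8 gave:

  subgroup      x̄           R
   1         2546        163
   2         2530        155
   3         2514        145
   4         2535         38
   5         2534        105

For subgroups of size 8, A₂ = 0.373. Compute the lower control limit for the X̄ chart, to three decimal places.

X̄̄ = (2546 + 2530 + 2514 + 2535 + 2534) / 5 = 12659.0000 / 5 = 2531.8000
R̄ = (163 + 155 + 145 + 38 + 105) / 5 = 606.0000 / 5 = 121.2000
LCL = X̄̄ − A₂·R̄ = 2531.8000 − 0.373 × 121.2000 = 2486.5924

2486.592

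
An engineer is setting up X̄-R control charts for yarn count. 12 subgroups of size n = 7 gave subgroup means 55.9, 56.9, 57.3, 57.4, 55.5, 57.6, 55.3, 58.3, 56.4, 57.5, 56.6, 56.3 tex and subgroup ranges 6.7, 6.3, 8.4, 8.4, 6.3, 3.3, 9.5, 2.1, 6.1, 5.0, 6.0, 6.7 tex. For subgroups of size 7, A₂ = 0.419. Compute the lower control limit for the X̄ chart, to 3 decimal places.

X̄̄ = (55.9 + 56.9 + 57.3 + 57.4 + 55.5 + 57.6 + 55.3 + 58.3 + 56.4 + 57.5 + 56.6 + 56.3) / 12 = 681.0000 / 12 = 56.7500
R̄ = (6.7 + 6.3 + 8.4 + 8.4 + 6.3 + 3.3 + 9.5 + 2.1 + 6.1 + 5.0 + 6.0 + 6.7) / 12 = 74.8000 / 12 = 6.2333
LCL = X̄̄ − A₂·R̄ = 56.7500 − 0.419 × 6.2333 = 54.1382

54.138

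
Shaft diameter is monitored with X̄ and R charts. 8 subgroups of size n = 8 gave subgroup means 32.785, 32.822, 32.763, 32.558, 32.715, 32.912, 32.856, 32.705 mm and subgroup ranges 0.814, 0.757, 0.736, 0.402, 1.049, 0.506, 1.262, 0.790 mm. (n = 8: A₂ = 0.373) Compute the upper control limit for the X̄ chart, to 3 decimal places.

X̄̄ = (32.785 + 32.822 + 32.763 + 32.558 + 32.715 + 32.912 + 32.856 + 32.705) / 8 = 262.1160 / 8 = 32.7645
R̄ = (0.814 + 0.757 + 0.736 + 0.402 + 1.049 + 0.506 + 1.262 + 0.790) / 8 = 6.3160 / 8 = 0.7895
UCL = X̄̄ + A₂·R̄ = 32.7645 + 0.373 × 0.7895 = 33.0590

33.059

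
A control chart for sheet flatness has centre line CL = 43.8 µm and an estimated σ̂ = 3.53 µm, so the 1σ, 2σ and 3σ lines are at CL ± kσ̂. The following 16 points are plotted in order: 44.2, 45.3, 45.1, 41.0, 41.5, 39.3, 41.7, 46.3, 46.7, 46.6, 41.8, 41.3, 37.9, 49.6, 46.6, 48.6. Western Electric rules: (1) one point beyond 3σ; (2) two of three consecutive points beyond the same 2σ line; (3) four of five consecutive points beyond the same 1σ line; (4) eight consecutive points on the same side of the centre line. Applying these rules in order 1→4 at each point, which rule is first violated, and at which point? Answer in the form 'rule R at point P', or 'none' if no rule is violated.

Zone of each point (C = within 1σ̂, B = 1σ̂–2σ̂, A = 2σ̂–3σ̂, * = beyond 3σ̂; sign = side of CL): 1:+C, 2:+C, 3:+C, 4:-C, 5:-C, 6:-B, 7:-C, 8:+C, 9:+C, 10:+C, 11:-C, 12:-C, 13:-B, 14:+B, 15:+C, 16:+B
No rule fires across all 16 points.

none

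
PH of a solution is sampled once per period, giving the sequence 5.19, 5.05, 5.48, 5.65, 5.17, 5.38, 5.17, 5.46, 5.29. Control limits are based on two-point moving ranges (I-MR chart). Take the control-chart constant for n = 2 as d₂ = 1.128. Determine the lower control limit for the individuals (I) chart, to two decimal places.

X̄ = (5.19 + 5.05 + 5.48 + 5.65 + 5.17 + 5.38 + 5.17 + 5.46 + 5.29) / 9 = 5.3156
Moving ranges: 0.14, 0.43, 0.17, 0.48, 0.21, 0.21, 0.29, 0.17; M̄R̄ = 2.1000 / 8 = 0.2625
LCL = X̄ − 3·M̄R̄/d₂ = 5.3156 − 3 × 0.2625 / 1.128 = 4.6174

4.62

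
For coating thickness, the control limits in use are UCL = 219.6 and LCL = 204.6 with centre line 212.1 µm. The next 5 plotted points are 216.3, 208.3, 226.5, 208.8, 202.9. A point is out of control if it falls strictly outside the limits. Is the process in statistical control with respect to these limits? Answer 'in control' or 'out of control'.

out of control

Compare each point to [204.6, 219.6]: sample 3 = 226.5 > UCL; sample 5 = 202.9 < LCL.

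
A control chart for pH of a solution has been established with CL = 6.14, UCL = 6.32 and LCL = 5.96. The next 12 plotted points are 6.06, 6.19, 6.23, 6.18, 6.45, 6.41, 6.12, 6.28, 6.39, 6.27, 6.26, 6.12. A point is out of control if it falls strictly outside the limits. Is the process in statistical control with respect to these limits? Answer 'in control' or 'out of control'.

out of control

Compare each point to [5.96, 6.32]: sample 5 = 6.45 > UCL; sample 6 = 6.41 > UCL; sample 9 = 6.39 > UCL.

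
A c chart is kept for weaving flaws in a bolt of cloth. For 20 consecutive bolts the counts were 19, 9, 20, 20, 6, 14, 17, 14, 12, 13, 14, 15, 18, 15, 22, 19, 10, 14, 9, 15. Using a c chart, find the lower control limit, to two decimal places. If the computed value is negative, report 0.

3.23

c̄ = (19 + 9 + 20 + 20 + 6 + 14 + 17 + 14 + 12 + 13 + 14 + 15 + 18 + 15 + 22 + 19 + 10 + 14 + 9 + 15) / 20 = 295 / 20 = 14.7500
LCL = c̄ − 3√c̄ = 14.7500 − 3 × 3.8406 = 3.2283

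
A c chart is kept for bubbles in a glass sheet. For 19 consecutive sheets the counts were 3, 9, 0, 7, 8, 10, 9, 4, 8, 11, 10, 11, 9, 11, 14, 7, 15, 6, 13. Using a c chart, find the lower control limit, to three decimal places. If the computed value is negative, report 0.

0.000

c̄ = (3 + 9 + 0 + 7 + 8 + 10 + 9 + 4 + 8 + 11 + 10 + 11 + 9 + 11 + 14 + 7 + 15 + 6 + 13) / 19 = 165 / 19 = 8.6842
LCL = c̄ − 3√c̄ = 8.6842 − 3 × 2.9469 = -0.1565 → 0 (cannot be negative)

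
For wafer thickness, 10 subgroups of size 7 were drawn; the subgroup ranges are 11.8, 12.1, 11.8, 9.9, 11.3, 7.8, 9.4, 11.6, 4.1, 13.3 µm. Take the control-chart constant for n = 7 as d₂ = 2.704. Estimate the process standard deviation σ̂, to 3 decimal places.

3.813

R̄ = (11.8 + 12.1 + 11.8 + 9.9 + 11.3 + 7.8 + 9.4 + 11.6 + 4.1 + 13.3) / 10 = 10.3100
σ̂ = R̄ / d₂ = 10.3100 / 2.704 = 3.8129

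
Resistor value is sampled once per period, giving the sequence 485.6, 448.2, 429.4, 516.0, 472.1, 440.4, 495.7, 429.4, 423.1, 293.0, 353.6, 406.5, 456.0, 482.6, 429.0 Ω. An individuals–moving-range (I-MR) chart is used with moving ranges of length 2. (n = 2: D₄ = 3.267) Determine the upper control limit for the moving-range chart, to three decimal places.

Moving ranges: 37.4, 18.8, 86.6, 43.9, 31.7, 55.3, 66.3, 6.3, 130.1, 60.6, 52.9, 49.5, 26.6, 53.6; M̄R̄ = 719.6000 / 14 = 51.4000
UCL_MR = D₄·M̄R̄ = 3.267 × 51.4000 = 167.9238

167.924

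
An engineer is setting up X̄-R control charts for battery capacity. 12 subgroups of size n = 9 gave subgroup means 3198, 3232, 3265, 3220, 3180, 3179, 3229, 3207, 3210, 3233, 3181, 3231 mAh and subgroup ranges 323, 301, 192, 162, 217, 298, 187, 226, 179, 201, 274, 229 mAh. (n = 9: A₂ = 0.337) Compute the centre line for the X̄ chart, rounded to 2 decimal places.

X̄̄ = (3198 + 3232 + 3265 + 3220 + 3180 + 3179 + 3229 + 3207 + 3210 + 3233 + 3181 + 3231) / 12 = 38565.0000 / 12 = 3213.7500
CL = X̄̄ = 3213.7500

3213.75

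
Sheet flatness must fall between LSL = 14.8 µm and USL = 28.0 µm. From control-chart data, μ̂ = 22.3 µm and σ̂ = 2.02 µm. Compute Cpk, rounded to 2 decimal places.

Cpu = (USL − μ̂) / (3σ̂) = (28.0 − 22.3) / (3 × 2.02) = 0.9406; Cpl = (μ̂ − LSL) / (3σ̂) = (22.3 − 14.8) / (3 × 2.02) = 1.2376; Cpk = min(Cpu, Cpl) = 0.9406

0.94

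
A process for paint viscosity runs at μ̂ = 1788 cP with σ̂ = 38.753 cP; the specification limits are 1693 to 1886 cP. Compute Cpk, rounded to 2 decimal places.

Cpu = (USL − μ̂) / (3σ̂) = (1886 − 1788) / (3 × 38.753) = 0.8429; Cpl = (μ̂ − LSL) / (3σ̂) = (1788 − 1693) / (3 × 38.753) = 0.8171; Cpk = min(Cpu, Cpl) = 0.8171

0.82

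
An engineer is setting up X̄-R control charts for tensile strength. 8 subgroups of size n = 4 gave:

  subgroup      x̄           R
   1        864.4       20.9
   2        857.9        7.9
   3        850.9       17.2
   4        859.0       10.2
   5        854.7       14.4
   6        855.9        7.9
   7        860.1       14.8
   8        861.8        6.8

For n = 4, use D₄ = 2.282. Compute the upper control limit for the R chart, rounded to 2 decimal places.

28.55

R̄ = (20.9 + 7.9 + 17.2 + 10.2 + 14.4 + 7.9 + 14.8 + 6.8) / 8 = 100.1000 / 8 = 12.5125
UCL_R = D₄·R̄ = 2.282 × 12.5125 = 28.5535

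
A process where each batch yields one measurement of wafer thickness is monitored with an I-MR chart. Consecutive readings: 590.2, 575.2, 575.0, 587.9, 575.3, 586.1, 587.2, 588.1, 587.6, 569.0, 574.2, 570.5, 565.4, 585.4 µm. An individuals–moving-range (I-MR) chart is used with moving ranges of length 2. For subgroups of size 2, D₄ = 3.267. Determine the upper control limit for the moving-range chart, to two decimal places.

26.79

Moving ranges: 15.0, 0.2, 12.9, 12.6, 10.8, 1.1, 0.9, 0.5, 18.6, 5.2, 3.7, 5.1, 20.0; M̄R̄ = 106.6000 / 13 = 8.2000
UCL_MR = D₄·M̄R̄ = 3.267 × 8.2000 = 26.7894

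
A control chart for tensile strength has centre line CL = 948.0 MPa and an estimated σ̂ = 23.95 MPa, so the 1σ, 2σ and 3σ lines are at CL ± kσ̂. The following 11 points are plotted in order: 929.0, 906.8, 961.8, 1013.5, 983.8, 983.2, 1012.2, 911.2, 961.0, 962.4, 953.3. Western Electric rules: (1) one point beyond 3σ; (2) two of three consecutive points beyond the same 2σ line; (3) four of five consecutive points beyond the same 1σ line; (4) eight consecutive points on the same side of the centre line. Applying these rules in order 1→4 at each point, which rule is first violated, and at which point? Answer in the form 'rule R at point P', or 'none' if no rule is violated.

Zone of each point (C = within 1σ̂, B = 1σ̂–2σ̂, A = 2σ̂–3σ̂, * = beyond 3σ̂; sign = side of CL): 1:-C, 2:-B, 3:+C, 4:+A, 5:+B, 6:+B, 7:+A, 8:-B, 9:+C, 10:+C, 11:+C
Rule 3 (four of five consecutive points beyond the same 1σ limit) is satisfied at point 7.

rule 3 at point 7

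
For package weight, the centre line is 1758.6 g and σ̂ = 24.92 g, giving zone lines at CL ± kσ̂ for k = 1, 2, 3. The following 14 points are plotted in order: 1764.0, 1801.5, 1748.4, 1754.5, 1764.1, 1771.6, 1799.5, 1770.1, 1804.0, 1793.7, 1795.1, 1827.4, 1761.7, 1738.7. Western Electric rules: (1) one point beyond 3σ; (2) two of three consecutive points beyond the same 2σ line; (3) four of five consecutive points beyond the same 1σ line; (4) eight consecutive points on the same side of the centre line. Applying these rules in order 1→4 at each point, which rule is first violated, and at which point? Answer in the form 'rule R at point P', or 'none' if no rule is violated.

Zone of each point (C = within 1σ̂, B = 1σ̂–2σ̂, A = 2σ̂–3σ̂, * = beyond 3σ̂; sign = side of CL): 1:+C, 2:+B, 3:-C, 4:-C, 5:+C, 6:+C, 7:+B, 8:+C, 9:+B, 10:+B, 11:+B, 12:+A, 13:+C, 14:-C
Rule 3 (four of five consecutive points beyond the same 1σ limit) is satisfied at point 11.

rule 3 at point 11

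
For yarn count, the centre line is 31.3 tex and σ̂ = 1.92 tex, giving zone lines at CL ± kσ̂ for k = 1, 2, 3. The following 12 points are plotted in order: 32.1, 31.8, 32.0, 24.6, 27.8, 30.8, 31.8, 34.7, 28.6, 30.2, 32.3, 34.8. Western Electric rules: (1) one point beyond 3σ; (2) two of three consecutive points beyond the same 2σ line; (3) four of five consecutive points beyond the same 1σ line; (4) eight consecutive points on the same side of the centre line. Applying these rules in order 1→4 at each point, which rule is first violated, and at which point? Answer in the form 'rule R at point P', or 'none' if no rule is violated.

rule 1 at point 4

Zone of each point (C = within 1σ̂, B = 1σ̂–2σ̂, A = 2σ̂–3σ̂, * = beyond 3σ̂; sign = side of CL): 1:+C, 2:+C, 3:+C, 4:-*, 5:-B, 6:-C, 7:+C, 8:+B, 9:-B, 10:-C, 11:+C, 12:+B
Rule 1 (one point beyond the 3σ limits) is satisfied at point 4.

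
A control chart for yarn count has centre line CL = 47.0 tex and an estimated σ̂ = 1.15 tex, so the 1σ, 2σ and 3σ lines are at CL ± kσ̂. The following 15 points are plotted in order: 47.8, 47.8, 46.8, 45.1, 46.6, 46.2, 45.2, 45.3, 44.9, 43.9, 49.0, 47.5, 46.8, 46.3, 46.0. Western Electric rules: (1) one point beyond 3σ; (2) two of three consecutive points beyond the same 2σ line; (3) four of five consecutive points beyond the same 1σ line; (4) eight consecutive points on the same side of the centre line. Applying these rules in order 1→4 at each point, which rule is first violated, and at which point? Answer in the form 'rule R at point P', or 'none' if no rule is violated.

rule 3 at point 10

Zone of each point (C = within 1σ̂, B = 1σ̂–2σ̂, A = 2σ̂–3σ̂, * = beyond 3σ̂; sign = side of CL): 1:+C, 2:+C, 3:-C, 4:-B, 5:-C, 6:-C, 7:-B, 8:-B, 9:-B, 10:-A, 11:+B, 12:+C, 13:-C, 14:-C, 15:-C
Rule 3 (four of five consecutive points beyond the same 1σ limit) is satisfied at point 10.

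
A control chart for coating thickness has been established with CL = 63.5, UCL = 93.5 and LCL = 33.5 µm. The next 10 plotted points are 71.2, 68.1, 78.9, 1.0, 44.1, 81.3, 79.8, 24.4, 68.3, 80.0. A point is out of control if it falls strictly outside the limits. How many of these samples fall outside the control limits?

Compare each point to [33.5, 93.5]: sample 4 = 1.0 < LCL; sample 8 = 24.4 < LCL.

2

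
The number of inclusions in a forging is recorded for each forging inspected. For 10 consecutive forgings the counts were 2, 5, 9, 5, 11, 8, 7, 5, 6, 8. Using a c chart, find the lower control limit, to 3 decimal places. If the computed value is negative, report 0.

0.000

c̄ = (2 + 5 + 9 + 5 + 11 + 8 + 7 + 5 + 6 + 8) / 10 = 66 / 10 = 6.6000
LCL = c̄ − 3√c̄ = 6.6000 − 3 × 2.5690 = -1.1071 → 0 (cannot be negative)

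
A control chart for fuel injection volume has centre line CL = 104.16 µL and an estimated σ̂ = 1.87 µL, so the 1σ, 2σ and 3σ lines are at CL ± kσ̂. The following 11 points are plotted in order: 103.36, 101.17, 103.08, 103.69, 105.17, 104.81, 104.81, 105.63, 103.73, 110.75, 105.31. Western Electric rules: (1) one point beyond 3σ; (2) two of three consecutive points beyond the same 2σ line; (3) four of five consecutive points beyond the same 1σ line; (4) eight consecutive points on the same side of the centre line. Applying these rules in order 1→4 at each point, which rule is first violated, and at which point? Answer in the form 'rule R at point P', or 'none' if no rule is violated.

rule 1 at point 10

Zone of each point (C = within 1σ̂, B = 1σ̂–2σ̂, A = 2σ̂–3σ̂, * = beyond 3σ̂; sign = side of CL): 1:-C, 2:-B, 3:-C, 4:-C, 5:+C, 6:+C, 7:+C, 8:+C, 9:-C, 10:+*, 11:+C
Rule 1 (one point beyond the 3σ limits) is satisfied at point 10.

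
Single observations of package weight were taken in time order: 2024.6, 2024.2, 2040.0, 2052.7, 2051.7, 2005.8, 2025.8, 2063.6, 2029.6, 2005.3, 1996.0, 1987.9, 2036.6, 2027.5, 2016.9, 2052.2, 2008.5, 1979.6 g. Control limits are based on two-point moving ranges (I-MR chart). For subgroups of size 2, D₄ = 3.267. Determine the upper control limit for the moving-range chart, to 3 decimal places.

Moving ranges: 0.4, 15.8, 12.7, 1.0, 45.9, 20.0, 37.8, 34.0, 24.3, 9.3, 8.1, 48.7, 9.1, 10.6, 35.3, 43.7, 28.9; M̄R̄ = 385.6000 / 17 = 22.6824
UCL_MR = D₄·M̄R̄ = 3.267 × 22.6824 = 74.1032

74.103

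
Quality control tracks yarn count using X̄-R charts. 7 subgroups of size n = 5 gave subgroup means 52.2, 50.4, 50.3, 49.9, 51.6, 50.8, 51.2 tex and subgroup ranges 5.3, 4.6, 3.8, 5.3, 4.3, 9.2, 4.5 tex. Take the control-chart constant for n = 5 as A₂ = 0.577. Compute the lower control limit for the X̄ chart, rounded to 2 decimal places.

X̄̄ = (52.2 + 50.4 + 50.3 + 49.9 + 51.6 + 50.8 + 51.2) / 7 = 356.4000 / 7 = 50.9143
R̄ = (5.3 + 4.6 + 3.8 + 5.3 + 4.3 + 9.2 + 4.5) / 7 = 37.0000 / 7 = 5.2857
LCL = X̄̄ − A₂·R̄ = 50.9143 − 0.577 × 5.2857 = 47.8644

47.86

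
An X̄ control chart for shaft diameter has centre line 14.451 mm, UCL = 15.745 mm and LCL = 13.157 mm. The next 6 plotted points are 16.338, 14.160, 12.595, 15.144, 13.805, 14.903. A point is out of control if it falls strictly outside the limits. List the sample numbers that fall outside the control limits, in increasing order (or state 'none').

1, 3

Compare each point to [13.157, 15.745]: sample 1 = 16.338 > UCL; sample 3 = 12.595 < LCL.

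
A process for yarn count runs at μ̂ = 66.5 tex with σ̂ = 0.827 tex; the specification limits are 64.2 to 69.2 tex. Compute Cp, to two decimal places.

Cp = (USL − LSL) / (6σ̂) = (69.2 − 64.2) / (6 × 0.827) = 5.0000 / 4.9620 = 1.0077

1.01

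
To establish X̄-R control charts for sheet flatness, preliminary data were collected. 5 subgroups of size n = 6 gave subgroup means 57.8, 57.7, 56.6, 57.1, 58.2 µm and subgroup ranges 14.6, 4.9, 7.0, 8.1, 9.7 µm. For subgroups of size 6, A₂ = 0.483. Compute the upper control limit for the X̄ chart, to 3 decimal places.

61.759

X̄̄ = (57.8 + 57.7 + 56.6 + 57.1 + 58.2) / 5 = 287.4000 / 5 = 57.4800
R̄ = (14.6 + 4.9 + 7.0 + 8.1 + 9.7) / 5 = 44.3000 / 5 = 8.8600
UCL = X̄̄ + A₂·R̄ = 57.4800 + 0.483 × 8.8600 = 61.7594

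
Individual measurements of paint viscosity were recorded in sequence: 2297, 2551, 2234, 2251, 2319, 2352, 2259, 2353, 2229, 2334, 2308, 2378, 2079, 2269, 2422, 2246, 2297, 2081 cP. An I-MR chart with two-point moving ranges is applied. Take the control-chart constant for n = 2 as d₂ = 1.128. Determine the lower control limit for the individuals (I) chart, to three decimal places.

X̄ = (2297 + 2551 + 2234 + 2251 + 2319 + 2352 + 2259 + 2353 + 2229 + 2334 + 2308 + 2378 + 2079 + 2269 + 2422 + 2246 + 2297 + 2081) / 18 = 2292.1667
Moving ranges: 254, 317, 17, 68, 33, 93, 94, 124, 105, 26, 70, 299, 190, 153, 176, 51, 216; M̄R̄ = 2286.0000 / 17 = 134.4706
LCL = X̄ − 3·M̄R̄/d₂ = 2292.1667 − 3 × 134.4706 / 1.128 = 1934.5321

1934.532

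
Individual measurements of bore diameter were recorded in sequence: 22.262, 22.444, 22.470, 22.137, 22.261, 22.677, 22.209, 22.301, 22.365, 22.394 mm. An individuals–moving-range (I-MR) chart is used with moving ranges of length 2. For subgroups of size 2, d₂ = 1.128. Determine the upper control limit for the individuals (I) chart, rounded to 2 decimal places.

22.86

X̄ = (22.262 + 22.444 + 22.470 + 22.137 + 22.261 + 22.677 + 22.209 + 22.301 + 22.365 + 22.394) / 10 = 22.3520
Moving ranges: 0.182, 0.026, 0.333, 0.124, 0.416, 0.468, 0.092, 0.064, 0.029; M̄R̄ = 1.7340 / 9 = 0.1927
UCL = X̄ + 3·M̄R̄/d₂ = 22.3520 + 3 × 0.1927 / 1.128 = 22.8644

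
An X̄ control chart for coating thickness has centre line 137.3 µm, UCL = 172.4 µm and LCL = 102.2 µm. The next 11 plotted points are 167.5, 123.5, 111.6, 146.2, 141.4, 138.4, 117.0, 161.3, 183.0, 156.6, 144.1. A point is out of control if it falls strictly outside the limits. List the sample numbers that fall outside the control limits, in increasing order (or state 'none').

9

Compare each point to [102.2, 172.4]: sample 9 = 183.0 > UCL.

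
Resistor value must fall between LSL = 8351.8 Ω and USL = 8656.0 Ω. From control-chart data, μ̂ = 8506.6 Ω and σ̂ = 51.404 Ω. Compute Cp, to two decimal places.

0.99

Cp = (USL − LSL) / (6σ̂) = (8656.0 − 8351.8) / (6 × 51.404) = 304.2000 / 308.4240 = 0.9863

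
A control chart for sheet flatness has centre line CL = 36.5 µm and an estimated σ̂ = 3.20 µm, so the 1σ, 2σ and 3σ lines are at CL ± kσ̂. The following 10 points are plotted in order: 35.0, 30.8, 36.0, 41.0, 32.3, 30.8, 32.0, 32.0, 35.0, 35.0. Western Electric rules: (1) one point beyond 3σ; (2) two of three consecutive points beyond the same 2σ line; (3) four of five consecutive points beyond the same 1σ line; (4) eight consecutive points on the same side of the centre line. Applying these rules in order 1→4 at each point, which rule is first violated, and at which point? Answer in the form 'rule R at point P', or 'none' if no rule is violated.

Zone of each point (C = within 1σ̂, B = 1σ̂–2σ̂, A = 2σ̂–3σ̂, * = beyond 3σ̂; sign = side of CL): 1:-C, 2:-B, 3:-C, 4:+B, 5:-B, 6:-B, 7:-B, 8:-B, 9:-C, 10:-C
Rule 3 (four of five consecutive points beyond the same 1σ limit) is satisfied at point 8.

rule 3 at point 8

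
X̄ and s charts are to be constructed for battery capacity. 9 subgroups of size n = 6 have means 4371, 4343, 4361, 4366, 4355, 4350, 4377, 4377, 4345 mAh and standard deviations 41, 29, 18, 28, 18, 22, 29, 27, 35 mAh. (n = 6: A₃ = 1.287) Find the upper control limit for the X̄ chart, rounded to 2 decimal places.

X̄̄ = (4371 + 4343 + 4361 + 4366 + 4355 + 4350 + 4377 + 4377 + 4345) / 9 = 4360.5556
s̄ = (41 + 29 + 18 + 28 + 18 + 22 + 29 + 27 + 35) / 9 = 27.4444
UCL = X̄̄ + A₃·s̄ = 4360.5556 + 1.287 × 27.4444 = 4395.8766

4395.88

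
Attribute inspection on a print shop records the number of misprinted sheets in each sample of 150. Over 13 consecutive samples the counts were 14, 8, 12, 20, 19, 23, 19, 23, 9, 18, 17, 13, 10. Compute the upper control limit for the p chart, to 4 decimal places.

0.1803

p̄ = Σdᵢ / (k·n) = 205 / (13 × 150) = 0.10513
UCL = p̄ + 3·√(p̄(1−p̄)/n) = 0.10513 + 3 × √(0.10513×0.89487/150) = 0.10513 + 3 × 0.02504 = 0.18026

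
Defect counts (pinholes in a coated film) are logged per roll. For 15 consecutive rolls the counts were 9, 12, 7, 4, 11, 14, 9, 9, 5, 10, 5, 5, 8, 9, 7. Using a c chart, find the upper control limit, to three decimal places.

16.892

c̄ = (9 + 12 + 7 + 4 + 11 + 14 + 9 + 9 + 5 + 10 + 5 + 5 + 8 + 9 + 7) / 15 = 124 / 15 = 8.2667
UCL = c̄ + 3√c̄ = 8.2667 + 3 × √8.2667 = 8.2667 + 3 × 2.8752 = 16.8922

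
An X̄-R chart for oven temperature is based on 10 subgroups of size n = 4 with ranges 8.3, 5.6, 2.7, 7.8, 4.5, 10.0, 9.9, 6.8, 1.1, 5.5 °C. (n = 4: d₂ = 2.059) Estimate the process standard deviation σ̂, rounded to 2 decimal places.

R̄ = (8.3 + 5.6 + 2.7 + 7.8 + 4.5 + 10.0 + 9.9 + 6.8 + 1.1 + 5.5) / 10 = 6.2200
σ̂ = R̄ / d₂ = 6.2200 / 2.059 = 3.0209

3.02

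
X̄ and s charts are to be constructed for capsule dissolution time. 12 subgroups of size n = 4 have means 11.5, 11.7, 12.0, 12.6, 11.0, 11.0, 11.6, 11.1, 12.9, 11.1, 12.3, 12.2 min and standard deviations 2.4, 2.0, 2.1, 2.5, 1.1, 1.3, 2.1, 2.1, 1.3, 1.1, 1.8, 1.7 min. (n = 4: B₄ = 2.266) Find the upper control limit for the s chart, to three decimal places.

4.060

s̄ = (2.4 + 2.0 + 2.1 + 2.5 + 1.1 + 1.3 + 2.1 + 2.1 + 1.3 + 1.1 + 1.8 + 1.7) / 12 = 1.7917
UCL_s = B₄·s̄ = 2.266 × 1.7917 = 4.0599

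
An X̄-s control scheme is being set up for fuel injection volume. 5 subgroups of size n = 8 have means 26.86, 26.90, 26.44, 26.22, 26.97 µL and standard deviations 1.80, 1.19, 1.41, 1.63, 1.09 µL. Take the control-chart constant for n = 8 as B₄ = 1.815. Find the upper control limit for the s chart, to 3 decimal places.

2.585

s̄ = (1.80 + 1.19 + 1.41 + 1.63 + 1.09) / 5 = 1.4240
UCL_s = B₄·s̄ = 1.815 × 1.4240 = 2.5846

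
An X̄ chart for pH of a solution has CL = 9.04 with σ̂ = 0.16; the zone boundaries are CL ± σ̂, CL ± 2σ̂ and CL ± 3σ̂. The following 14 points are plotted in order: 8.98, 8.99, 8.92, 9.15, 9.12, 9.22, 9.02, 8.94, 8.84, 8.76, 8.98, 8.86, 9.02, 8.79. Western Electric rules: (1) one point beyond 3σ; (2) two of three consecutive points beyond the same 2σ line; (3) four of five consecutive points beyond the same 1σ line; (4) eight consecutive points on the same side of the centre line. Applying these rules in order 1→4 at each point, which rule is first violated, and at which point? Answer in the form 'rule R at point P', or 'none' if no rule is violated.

Zone of each point (C = within 1σ̂, B = 1σ̂–2σ̂, A = 2σ̂–3σ̂, * = beyond 3σ̂; sign = side of CL): 1:-C, 2:-C, 3:-C, 4:+C, 5:+C, 6:+B, 7:-C, 8:-C, 9:-B, 10:-B, 11:-C, 12:-B, 13:-C, 14:-B
Rule 4 (eight consecutive points on the same side of the centre line) is satisfied at point 14.

rule 4 at point 14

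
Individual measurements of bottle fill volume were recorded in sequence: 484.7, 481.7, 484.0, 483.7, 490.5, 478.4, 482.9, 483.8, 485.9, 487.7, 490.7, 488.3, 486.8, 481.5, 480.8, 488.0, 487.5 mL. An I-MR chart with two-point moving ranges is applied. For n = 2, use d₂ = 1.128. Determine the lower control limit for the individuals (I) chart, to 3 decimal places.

X̄ = (484.7 + 481.7 + 484.0 + 483.7 + 490.5 + 478.4 + 482.9 + 483.8 + 485.9 + 487.7 + 490.7 + 488.3 + 486.8 + 481.5 + 480.8 + 488.0 + 487.5) / 17 = 485.1118
Moving ranges: 3.0, 2.3, 0.3, 6.8, 12.1, 4.5, 0.9, 2.1, 1.8, 3.0, 2.4, 1.5, 5.3, 0.7, 7.2, 0.5; M̄R̄ = 54.4000 / 16 = 3.4000
LCL = X̄ − 3·M̄R̄/d₂ = 485.1118 − 3 × 3.4000 / 1.128 = 476.0692

476.069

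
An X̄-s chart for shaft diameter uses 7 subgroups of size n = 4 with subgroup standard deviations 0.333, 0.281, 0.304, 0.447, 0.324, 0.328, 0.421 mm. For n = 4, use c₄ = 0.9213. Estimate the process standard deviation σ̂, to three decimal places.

0.378

s̄ = (0.333 + 0.281 + 0.304 + 0.447 + 0.324 + 0.328 + 0.421) / 7 = 0.3483
σ̂ = s̄ / c₄ = 0.3483 / 0.9213 = 0.3780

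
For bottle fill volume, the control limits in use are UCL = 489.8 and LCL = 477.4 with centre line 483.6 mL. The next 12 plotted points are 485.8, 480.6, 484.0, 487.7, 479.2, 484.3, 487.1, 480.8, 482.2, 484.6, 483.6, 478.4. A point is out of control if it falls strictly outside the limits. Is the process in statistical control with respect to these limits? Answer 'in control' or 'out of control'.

in control

All 12 points lie within [477.4, 489.8].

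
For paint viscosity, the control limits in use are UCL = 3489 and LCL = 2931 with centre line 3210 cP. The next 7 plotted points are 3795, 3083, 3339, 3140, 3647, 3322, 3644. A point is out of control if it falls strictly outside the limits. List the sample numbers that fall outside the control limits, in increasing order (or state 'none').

Compare each point to [2931, 3489]: sample 1 = 3795 > UCL; sample 5 = 3647 > UCL; sample 7 = 3644 > UCL.

1, 5, 7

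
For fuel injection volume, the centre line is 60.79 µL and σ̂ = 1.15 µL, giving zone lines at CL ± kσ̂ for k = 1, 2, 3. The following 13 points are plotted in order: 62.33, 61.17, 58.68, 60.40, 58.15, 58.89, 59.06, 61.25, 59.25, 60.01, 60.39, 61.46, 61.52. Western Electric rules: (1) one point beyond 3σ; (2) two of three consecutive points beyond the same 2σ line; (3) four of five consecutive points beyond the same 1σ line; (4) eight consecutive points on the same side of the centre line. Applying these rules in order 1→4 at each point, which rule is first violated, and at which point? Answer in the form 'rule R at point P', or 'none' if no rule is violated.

rule 3 at point 7

Zone of each point (C = within 1σ̂, B = 1σ̂–2σ̂, A = 2σ̂–3σ̂, * = beyond 3σ̂; sign = side of CL): 1:+B, 2:+C, 3:-B, 4:-C, 5:-A, 6:-B, 7:-B, 8:+C, 9:-B, 10:-C, 11:-C, 12:+C, 13:+C
Rule 3 (four of five consecutive points beyond the same 1σ limit) is satisfied at point 7.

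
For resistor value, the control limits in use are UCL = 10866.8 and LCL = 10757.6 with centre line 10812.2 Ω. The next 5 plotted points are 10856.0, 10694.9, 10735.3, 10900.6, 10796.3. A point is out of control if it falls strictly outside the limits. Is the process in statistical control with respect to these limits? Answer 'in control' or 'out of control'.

out of control

Compare each point to [10757.6, 10866.8]: sample 2 = 10694.9 < LCL; sample 3 = 10735.3 < LCL; sample 4 = 10900.6 > UCL.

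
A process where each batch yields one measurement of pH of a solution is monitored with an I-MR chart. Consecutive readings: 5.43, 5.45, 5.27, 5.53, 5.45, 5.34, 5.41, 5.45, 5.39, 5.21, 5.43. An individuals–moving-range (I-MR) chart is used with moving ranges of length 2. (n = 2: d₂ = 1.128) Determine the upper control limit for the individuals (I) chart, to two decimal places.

5.72

X̄ = (5.43 + 5.45 + 5.27 + 5.53 + 5.45 + 5.34 + 5.41 + 5.45 + 5.39 + 5.21 + 5.43) / 11 = 5.3964
Moving ranges: 0.02, 0.18, 0.26, 0.08, 0.11, 0.07, 0.04, 0.06, 0.18, 0.22; M̄R̄ = 1.2200 / 10 = 0.1220
UCL = X̄ + 3·M̄R̄/d₂ = 5.3964 + 3 × 0.1220 / 1.128 = 5.7208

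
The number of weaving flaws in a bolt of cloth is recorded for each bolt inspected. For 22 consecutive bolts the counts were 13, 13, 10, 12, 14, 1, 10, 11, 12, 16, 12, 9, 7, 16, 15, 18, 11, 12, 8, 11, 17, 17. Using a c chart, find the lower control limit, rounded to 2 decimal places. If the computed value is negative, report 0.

c̄ = (13 + 13 + 10 + 12 + 14 + 1 + 10 + 11 + 12 + 16 + 12 + 9 + 7 + 16 + 15 + 18 + 11 + 12 + 8 + 11 + 17 + 17) / 22 = 265 / 22 = 12.0455
LCL = c̄ − 3√c̄ = 12.0455 − 3 × 3.4707 = 1.6335

1.63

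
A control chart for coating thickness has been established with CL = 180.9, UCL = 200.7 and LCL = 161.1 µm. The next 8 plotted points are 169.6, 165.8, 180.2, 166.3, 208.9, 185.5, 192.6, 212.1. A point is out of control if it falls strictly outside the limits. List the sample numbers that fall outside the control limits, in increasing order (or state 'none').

5, 8

Compare each point to [161.1, 200.7]: sample 5 = 208.9 > UCL; sample 8 = 212.1 > UCL.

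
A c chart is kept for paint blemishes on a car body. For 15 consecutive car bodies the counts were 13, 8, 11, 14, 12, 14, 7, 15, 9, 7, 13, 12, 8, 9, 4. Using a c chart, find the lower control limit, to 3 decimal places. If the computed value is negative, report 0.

0.725

c̄ = (13 + 8 + 11 + 14 + 12 + 14 + 7 + 15 + 9 + 7 + 13 + 12 + 8 + 9 + 4) / 15 = 156 / 15 = 10.4000
LCL = c̄ − 3√c̄ = 10.4000 − 3 × 3.2249 = 0.7253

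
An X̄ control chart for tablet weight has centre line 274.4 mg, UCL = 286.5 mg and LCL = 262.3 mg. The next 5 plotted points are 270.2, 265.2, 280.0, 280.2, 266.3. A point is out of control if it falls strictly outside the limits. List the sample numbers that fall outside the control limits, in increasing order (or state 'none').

All 5 points lie within [262.3, 286.5].

none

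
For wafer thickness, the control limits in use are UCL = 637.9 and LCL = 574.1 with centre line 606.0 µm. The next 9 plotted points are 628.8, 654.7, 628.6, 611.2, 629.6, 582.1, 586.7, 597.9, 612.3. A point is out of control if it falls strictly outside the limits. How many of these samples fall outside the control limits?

1

Compare each point to [574.1, 637.9]: sample 2 = 654.7 > UCL.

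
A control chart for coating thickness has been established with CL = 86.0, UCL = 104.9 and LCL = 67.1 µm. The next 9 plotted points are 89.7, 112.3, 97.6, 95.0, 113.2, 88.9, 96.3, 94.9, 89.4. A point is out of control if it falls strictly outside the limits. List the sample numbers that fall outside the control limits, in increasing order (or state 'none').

2, 5

Compare each point to [67.1, 104.9]: sample 2 = 112.3 > UCL; sample 5 = 113.2 > UCL.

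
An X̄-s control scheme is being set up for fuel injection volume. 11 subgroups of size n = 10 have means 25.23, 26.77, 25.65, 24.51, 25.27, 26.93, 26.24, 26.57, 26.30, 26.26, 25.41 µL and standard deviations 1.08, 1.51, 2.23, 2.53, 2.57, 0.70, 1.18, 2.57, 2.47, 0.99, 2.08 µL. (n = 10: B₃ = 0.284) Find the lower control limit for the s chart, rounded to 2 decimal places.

0.51

s̄ = (1.08 + 1.51 + 2.23 + 2.53 + 2.57 + 0.70 + 1.18 + 2.57 + 2.47 + 0.99 + 2.08) / 11 = 1.8100
LCL_s = B₃·s̄ = 0.284 × 1.8100 = 0.5140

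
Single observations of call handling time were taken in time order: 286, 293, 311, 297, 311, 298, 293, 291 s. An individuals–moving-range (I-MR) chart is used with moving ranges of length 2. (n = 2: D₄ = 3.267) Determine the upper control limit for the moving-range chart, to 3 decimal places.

Moving ranges: 7, 18, 14, 14, 13, 5, 2; M̄R̄ = 73.0000 / 7 = 10.4286
UCL_MR = D₄·M̄R̄ = 3.267 × 10.4286 = 34.0701

34.070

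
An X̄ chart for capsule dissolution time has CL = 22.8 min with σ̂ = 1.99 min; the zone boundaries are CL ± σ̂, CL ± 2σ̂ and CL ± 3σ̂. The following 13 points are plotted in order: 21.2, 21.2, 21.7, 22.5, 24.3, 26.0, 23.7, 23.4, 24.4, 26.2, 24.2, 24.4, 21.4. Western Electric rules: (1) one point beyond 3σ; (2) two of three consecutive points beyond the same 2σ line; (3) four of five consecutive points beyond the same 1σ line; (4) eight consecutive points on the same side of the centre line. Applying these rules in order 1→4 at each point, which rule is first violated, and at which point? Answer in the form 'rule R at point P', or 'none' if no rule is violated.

Zone of each point (C = within 1σ̂, B = 1σ̂–2σ̂, A = 2σ̂–3σ̂, * = beyond 3σ̂; sign = side of CL): 1:-C, 2:-C, 3:-C, 4:-C, 5:+C, 6:+B, 7:+C, 8:+C, 9:+C, 10:+B, 11:+C, 12:+C, 13:-C
Rule 4 (eight consecutive points on the same side of the centre line) is satisfied at point 12.

rule 4 at point 12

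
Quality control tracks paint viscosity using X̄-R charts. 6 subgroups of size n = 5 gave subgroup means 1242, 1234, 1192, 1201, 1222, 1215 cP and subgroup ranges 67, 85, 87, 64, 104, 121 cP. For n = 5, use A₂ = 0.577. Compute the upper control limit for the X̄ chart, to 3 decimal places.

1268.443

X̄̄ = (1242 + 1234 + 1192 + 1201 + 1222 + 1215) / 6 = 7306.0000 / 6 = 1217.6667
R̄ = (67 + 85 + 87 + 64 + 104 + 121) / 6 = 528.0000 / 6 = 88.0000
UCL = X̄̄ + A₂·R̄ = 1217.6667 + 0.577 × 88.0000 = 1268.4427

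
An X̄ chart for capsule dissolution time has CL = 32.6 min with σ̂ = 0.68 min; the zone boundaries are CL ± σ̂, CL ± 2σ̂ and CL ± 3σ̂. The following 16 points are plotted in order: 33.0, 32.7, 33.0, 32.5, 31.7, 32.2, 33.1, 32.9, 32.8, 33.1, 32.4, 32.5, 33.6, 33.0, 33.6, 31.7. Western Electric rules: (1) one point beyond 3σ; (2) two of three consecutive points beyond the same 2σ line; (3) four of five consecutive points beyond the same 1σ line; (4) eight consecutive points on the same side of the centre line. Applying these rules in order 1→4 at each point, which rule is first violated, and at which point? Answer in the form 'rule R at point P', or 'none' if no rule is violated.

Zone of each point (C = within 1σ̂, B = 1σ̂–2σ̂, A = 2σ̂–3σ̂, * = beyond 3σ̂; sign = side of CL): 1:+C, 2:+C, 3:+C, 4:-C, 5:-B, 6:-C, 7:+C, 8:+C, 9:+C, 10:+C, 11:-C, 12:-C, 13:+B, 14:+C, 15:+B, 16:-B
No rule fires across all 16 points.

none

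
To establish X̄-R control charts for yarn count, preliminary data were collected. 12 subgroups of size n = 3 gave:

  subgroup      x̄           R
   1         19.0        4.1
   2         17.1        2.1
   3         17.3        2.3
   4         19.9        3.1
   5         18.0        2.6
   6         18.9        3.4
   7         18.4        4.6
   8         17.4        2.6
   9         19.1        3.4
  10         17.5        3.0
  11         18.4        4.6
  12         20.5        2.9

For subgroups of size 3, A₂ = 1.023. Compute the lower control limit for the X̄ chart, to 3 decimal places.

X̄̄ = (19.0 + 17.1 + 17.3 + 19.9 + 18.0 + 18.9 + 18.4 + 17.4 + 19.1 + 17.5 + 18.4 + 20.5) / 12 = 221.5000 / 12 = 18.4583
R̄ = (4.1 + 2.1 + 2.3 + 3.1 + 2.6 + 3.4 + 4.6 + 2.6 + 3.4 + 3.0 + 4.6 + 2.9) / 12 = 38.7000 / 12 = 3.2250
LCL = X̄̄ − A₂·R̄ = 18.4583 − 1.023 × 3.2250 = 15.1592

15.159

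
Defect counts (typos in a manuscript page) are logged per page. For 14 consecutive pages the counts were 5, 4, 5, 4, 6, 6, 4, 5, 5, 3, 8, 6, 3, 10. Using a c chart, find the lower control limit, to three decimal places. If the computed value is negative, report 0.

c̄ = (5 + 4 + 5 + 4 + 6 + 6 + 4 + 5 + 5 + 3 + 8 + 6 + 3 + 10) / 14 = 74 / 14 = 5.2857
LCL = c̄ − 3√c̄ = 5.2857 − 3 × 2.2991 = -1.6115 → 0 (cannot be negative)

0.000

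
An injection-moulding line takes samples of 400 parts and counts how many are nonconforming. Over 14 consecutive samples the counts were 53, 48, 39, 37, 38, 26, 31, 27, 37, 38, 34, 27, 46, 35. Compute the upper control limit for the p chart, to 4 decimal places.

p̄ = Σdᵢ / (k·n) = 516 / (14 × 400) = 0.09214
UCL = p̄ + 3·√(p̄(1−p̄)/n) = 0.09214 + 3 × √(0.09214×0.90786/400) = 0.09214 + 3 × 0.01446 = 0.13553

0.1355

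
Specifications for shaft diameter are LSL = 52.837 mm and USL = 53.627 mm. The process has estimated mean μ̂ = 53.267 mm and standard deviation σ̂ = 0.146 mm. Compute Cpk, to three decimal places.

0.822

Cpu = (USL − μ̂) / (3σ̂) = (53.627 − 53.267) / (3 × 0.146) = 0.8219; Cpl = (μ̂ − LSL) / (3σ̂) = (53.267 − 52.837) / (3 × 0.146) = 0.9817; Cpk = min(Cpu, Cpl) = 0.8219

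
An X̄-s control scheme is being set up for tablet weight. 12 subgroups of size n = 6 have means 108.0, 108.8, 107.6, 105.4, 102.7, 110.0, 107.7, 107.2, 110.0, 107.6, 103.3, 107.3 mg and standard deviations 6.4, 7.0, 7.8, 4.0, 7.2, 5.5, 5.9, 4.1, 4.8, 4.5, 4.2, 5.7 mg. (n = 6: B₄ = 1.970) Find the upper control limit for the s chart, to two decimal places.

11.02

s̄ = (6.4 + 7.0 + 7.8 + 4.0 + 7.2 + 5.5 + 5.9 + 4.1 + 4.8 + 4.5 + 4.2 + 5.7) / 12 = 5.5917
UCL_s = B₄·s̄ = 1.970 × 5.5917 = 11.0156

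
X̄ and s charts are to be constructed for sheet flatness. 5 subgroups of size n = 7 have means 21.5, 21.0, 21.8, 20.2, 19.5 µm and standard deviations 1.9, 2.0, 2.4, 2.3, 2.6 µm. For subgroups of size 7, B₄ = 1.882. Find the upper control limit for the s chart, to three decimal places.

s̄ = (1.9 + 2.0 + 2.4 + 2.3 + 2.6) / 5 = 2.2400
UCL_s = B₄·s̄ = 1.882 × 2.2400 = 4.2157

4.216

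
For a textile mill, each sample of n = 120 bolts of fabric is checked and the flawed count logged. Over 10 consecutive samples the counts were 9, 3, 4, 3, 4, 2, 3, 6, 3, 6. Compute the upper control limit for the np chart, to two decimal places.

p̄ = Σdᵢ / (k·n) = 43 / (10 × 120) = 0.03583
UCL = np̄ + 3·√(np̄(1−p̄)) = 4.3000 + 3 × √(4.3000×0.96417) = 4.3000 + 3 × 2.0362 = 10.4085

10.41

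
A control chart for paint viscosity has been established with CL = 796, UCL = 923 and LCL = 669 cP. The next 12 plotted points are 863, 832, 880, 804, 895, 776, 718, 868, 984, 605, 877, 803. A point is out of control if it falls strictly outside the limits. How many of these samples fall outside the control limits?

2

Compare each point to [669, 923]: sample 9 = 984 > UCL; sample 10 = 605 < LCL.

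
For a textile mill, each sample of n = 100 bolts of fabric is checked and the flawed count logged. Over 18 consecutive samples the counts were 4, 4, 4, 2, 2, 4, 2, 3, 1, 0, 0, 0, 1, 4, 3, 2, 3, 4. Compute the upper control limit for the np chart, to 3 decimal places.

6.970

p̄ = Σdᵢ / (k·n) = 43 / (18 × 100) = 0.02389
UCL = np̄ + 3·√(np̄(1−p̄)) = 2.3889 + 3 × √(2.3889×0.97611) = 2.3889 + 3 × 1.5270 = 6.9700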